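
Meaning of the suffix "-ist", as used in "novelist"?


Suffix: -ist
Example: novelist (novel + -ist)
Meaning = one who practices


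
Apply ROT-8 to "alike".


Word: "alike"
Shift: 8
Each letter → (letter + shift) mod 26:
  'a' (0) + 8 = 8 → 'i'
  'l' (11) + 8 = 19 → 't'
  'i' (8) + 8 = 16 → 'q'
  'k' (10) + 8 = 18 → 's'
  'e' (4) + 8 = 12 → 'm'
Result = "itqsm"


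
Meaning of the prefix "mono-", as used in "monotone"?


Prefix: mono-
Example: monotone (mono- + tone)
Meaning = one


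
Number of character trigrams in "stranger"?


Word: "stranger" (length 8)
Number of 3-grams = length - 3 + 1 = 8 - 3 + 1
= 6


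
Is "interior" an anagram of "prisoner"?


Word 1: "prisoner" → sorted: einoprrs
Word 2: "interior" → sorted: eiinorrt
Same letters? einoprrs != eiinorrt
Anagram = No


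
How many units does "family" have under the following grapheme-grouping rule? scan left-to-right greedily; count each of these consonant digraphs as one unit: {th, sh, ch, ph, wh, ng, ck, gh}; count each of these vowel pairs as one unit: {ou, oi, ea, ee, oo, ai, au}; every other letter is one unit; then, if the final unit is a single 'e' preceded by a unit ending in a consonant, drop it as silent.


Word: "family" (6 letters)
Left-to-right scan:
  [1] 'f' (letter)
  [2] 'a' (letter)
  [3] 'm' (letter)
  [4] 'i' (letter)
  [5] 'l' (letter)
  [6] 'y' (letter)
Units from scan: 6
Sound units = 6 units


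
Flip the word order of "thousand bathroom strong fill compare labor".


Original: "thousand bathroom strong fill compare labor"
Words (1..n): thousand | bathroom | strong | fill | compare | labor
Reversed (n..1): labor | compare | fill | strong | bathroom | thousand
Result = "labor compare fill strong bathroom thousand"


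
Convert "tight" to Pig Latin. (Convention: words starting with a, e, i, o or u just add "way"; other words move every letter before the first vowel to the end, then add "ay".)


Word: "tight"
Starts with consonant(s) → move to end, add 'ay'
Consonant cluster: "t"
Pig Latin = "ighttay"


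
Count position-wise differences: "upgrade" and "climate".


Comparing character by character (same length = 7):
  Pos 0: 'u' vs 'c' !=
  Pos 1: 'p' vs 'l' !=
  Pos 2: 'g' vs 'i' !=
  Pos 3: 'r' vs 'm' !=
  Pos 4: 'a' vs 'a' =
  Pos 5: 'd' vs 't' !=
  Pos 6: 'e' vs 'e' =
Hamming distance = 5


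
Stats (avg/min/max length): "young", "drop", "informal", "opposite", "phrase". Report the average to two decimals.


Lengths: "young"=5, "drop"=4, "informal"=8, "opposite"=8, "phrase"=6
Sum = 31, Count = 5
Average = 31/5 = 6.20
= avg=6.20, min=4, max=8


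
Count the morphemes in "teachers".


Word: "teachers"
Morphemes: teach / -er / -s
Each morpheme carries meaning
= 3 morphemes


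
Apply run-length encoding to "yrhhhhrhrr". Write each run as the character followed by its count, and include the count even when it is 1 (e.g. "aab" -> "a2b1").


String: "yrhhhhrhrr"
Scanning for consecutive runs:
  'y' x 1
  'r' x 1
  'h' x 4
  'r' x 1
  'h' x 1
  'r' x 2
RLE = "y1r1h4r1h1r2"


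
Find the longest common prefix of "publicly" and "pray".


Word 1: "publicly"
Word 2: "pray"
Comparing from start:
  Pos 0: 'p' == 'p'
  Pos 1: 'u' != 'r' (stop)
LCP = "p" (length 1)


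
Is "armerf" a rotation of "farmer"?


Word: "farmer", Candidate: "armerf"
Method: check if candidate is substring of word+word
"farmerfarmer" contains "armerf"? Yes
Is rotation = Yes


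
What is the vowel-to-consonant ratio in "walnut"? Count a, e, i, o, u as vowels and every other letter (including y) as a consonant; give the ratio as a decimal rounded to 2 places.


Word: "walnut"
Vowels (a,e,i,o,u): 2
Consonants: 4
Ratio = 2/4
= 0.50


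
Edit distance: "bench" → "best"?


Word 1: "bench" (length 5)
Word 2: "best" (length 4)
One optimal edit sequence (insert/delete/substitute each cost 1):
  1. keep 'b'
  2. keep 'e'
  3. delete 'n'  (+1)
  4. substitute 'c' -> 's'  (+1)
  5. substitute 'h' -> 't'  (+1)
Total edit operations: 3
Edit distance = 3


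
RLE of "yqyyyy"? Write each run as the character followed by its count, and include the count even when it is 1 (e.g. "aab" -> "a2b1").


String: "yqyyyy"
Scanning for consecutive runs:
  'y' x 1
  'q' x 1
  'y' x 4
RLE = "y1q1y4"


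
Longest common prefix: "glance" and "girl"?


Word 1: "glance"
Word 2: "girl"
Comparing from start:
  Pos 0: 'g' == 'g'
  Pos 1: 'l' != 'i' (stop)
LCP = "g" (length 1)


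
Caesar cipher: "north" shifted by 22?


Word: "north"
Shift: 22
Each letter → (letter + shift) mod 26:
  'n' (13) + 22 = 9 → 'j'
  'o' (14) + 22 = 10 → 'k'
  'r' (17) + 22 = 13 → 'n'
  't' (19) + 22 = 15 → 'p'
  'h' (7) + 22 = 3 → 'd'
Result = "jknpd"


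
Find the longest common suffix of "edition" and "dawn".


Word 1: "edition"
Word 2: "dawn"
Comparing from end:
  Pos -1: 'n' == 'n'
  Pos -2: 'o' != 'w' (stop)
LCS = "n" (length 1)


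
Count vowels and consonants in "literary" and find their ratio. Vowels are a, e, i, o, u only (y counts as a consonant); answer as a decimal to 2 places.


Word: "literary"
Vowels (a,e,i,o,u): 3
Consonants: 5
Ratio = 3/5
= 0.60


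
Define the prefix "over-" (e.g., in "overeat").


Prefix: over-
Example: overeat = over- + eat
Meaning = excessive


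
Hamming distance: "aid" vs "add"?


Comparing character by character (same length = 3):
  Pos 0: 'a' vs 'a' =
  Pos 1: 'i' vs 'd' !=
  Pos 2: 'd' vs 'd' =
Hamming distance = 1


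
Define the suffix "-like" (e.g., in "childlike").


Suffix: -like
Example: childlike (child + -like)
Meaning = resembling


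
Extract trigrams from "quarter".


Word: "quarter" (length 7)
Number of trigrams = 7 - 3 + 1 = 5
  Position 0: "qua"
  Position 1: "uar"
  Position 2: "art"
  Position 3: "rte"
  Position 4: "ter"
Trigrams = "qua", "uar", "art", "rte", "ter"


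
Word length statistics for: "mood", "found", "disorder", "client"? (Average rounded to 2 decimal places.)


Lengths: "mood"=4, "found"=5, "disorder"=8, "client"=6
Sum = 23, Count = 4
Average = 23/4 = 5.75
= avg=5.75, min=4, max=8


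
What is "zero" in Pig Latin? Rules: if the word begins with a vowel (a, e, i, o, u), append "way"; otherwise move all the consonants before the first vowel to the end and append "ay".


Word: "zero"
Starts with consonant(s) → move to end, add 'ay'
Consonant cluster: "z"
Pig Latin = "erozay"


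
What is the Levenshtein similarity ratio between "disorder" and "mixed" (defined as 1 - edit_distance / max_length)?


Word 1: "disorder" (length 8)
Word 2: "mixed" (length 5)
One optimal edit sequence:
  1. substitute 'd' -> 'm'  (+1)
  2. keep 'i'
  3. delete 's'  (+1)
  4. delete 'o'  (+1)
  5. delete 'r'  (+1)
  6. substitute 'd' -> 'x'  (+1)
  7. keep 'e'
  8. substitute 'r' -> 'd'  (+1)
Edit distance = 6
Max length = max(8, 5) = 8
Similarity = 1 - 6/8
= 0.2500


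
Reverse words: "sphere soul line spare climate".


Original: "sphere soul line spare climate"
Words (1..n): sphere | soul | line | spare | climate
Reversed (n..1): climate | spare | line | soul | sphere
Result = "climate spare line soul sphere"


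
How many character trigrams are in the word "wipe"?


Word: "wipe" (length 4)
Number of 3-grams = length - 3 + 1 = 4 - 3 + 1
= 2


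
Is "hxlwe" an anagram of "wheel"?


Word 1: "wheel" → sorted: eehlw
Word 2: "hxlwe" → sorted: ehlwx
Same letters? eehlw != ehlwx
Anagram = No


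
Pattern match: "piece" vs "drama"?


Pattern of "piece": [0, 1, 2, 3, 2]
Pattern of "drama": [0, 1, 2, 3, 2]
Patterns match
Same pattern = Yes


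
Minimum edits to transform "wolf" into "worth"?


Word 1: "wolf" (length 4)
Word 2: "worth" (length 5)
One optimal edit sequence (insert/delete/substitute each cost 1):
  1. keep 'w'
  2. keep 'o'
  3. insert 'r'  (+1)
  4. substitute 'l' -> 't'  (+1)
  5. substitute 'f' -> 'h'  (+1)
Total edit operations: 3
Edit distance = 3


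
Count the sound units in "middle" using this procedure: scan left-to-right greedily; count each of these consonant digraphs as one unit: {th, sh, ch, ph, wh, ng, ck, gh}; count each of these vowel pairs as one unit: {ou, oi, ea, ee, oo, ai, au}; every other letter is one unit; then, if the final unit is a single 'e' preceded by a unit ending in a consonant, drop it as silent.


Word: "middle" (6 letters)
Left-to-right scan:
  1. 'm' (letter)
  2. 'i' (letter)
  3. 'd' (letter)
  4. 'd' (letter)
  5. 'l' (letter)
  6. 'e' (letter)
Units from scan: 6
Final unit is 'e' after a consonant -> drop as silent (-1)
Sound units = 5 units


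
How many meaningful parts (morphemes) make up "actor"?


Word: "actor"
Morphemes: act / -or
Each morpheme carries meaning
= 2 morphemes


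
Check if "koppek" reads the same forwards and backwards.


Word: "koppek"
Reversed: "keppok"
Forward == Backward? koppek != keppok
Palindrome = No


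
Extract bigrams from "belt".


Word: "belt" (length 4)
Number of bigrams = 4 - 2 + 1 = 3
  Position 0: "be"
  Position 1: "el"
  Position 2: "lt"
Bigrams = "be", "el", "lt"


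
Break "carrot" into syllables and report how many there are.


Word: "carrot"
Syllable breakdown: car / rot
Counting: 2 parts
= 2 syllables


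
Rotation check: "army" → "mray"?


Word: "army", Candidate: "mray"
Method: check if candidate is substring of word+word
"armyarmy" contains "mray"? No
Is rotation = No


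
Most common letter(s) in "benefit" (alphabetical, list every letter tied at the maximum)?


Word: "benefit"
Letter counts:
  'b': 1
  'e': 2
  'f': 1
  'i': 1
  'n': 1
  't': 1
Maximum count = 2
Most frequent = 'e' (2 times each)


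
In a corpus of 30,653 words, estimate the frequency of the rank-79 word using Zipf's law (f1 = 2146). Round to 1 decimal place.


Zipf's law: f(r) = f(1) / r
f(1) = 2146
f(79) = 2146 / 79
= 27.2 occurrences


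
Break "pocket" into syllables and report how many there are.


Word: "pocket"
Syllable breakdown: pock / et
Counting: 2 parts
= 2 syllables


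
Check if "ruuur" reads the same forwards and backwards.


Word: "ruuur"
Reversed: "ruuur"
Forward == Backward? ruuur == ruuur
Palindrome = Yes


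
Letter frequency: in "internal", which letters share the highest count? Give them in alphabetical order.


Word: "internal"
Letter counts:
  'a': 1
  'e': 1
  'i': 1
  'l': 1
  'n': 2
  'r': 1
  't': 1
Maximum count = 2
Most frequent = 'n' (2 times each)


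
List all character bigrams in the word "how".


Word: "how" (length 3)
Number of bigrams = 3 - 2 + 1 = 2
  Position 0: "ho"
  Position 1: "ow"
Bigrams = "ho", "ow"


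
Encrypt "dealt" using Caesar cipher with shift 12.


Word: "dealt"
Shift: 12
Each letter → (letter + shift) mod 26:
  'd' (3) + 12 = 15 → 'p'
  'e' (4) + 12 = 16 → 'q'
  'a' (0) + 12 = 12 → 'm'
  'l' (11) + 12 = 23 → 'x'
  't' (19) + 12 = 5 → 'f'
Result = "pqmxf"


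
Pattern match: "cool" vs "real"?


Pattern of "cool": [0, 1, 1, 2]
Pattern of "real": [0, 1, 2, 3]
Patterns do not match
Same pattern = No


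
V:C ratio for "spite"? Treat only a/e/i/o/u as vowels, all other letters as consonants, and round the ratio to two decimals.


Word: "spite"
Vowels (a,e,i,o,u): 2
Consonants: 3
Ratio = 2/3
= 0.67


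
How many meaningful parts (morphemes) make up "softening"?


Word: "softening"
Morphemes: soft + -en + -ing
Each morpheme carries meaning
= 3 morphemes


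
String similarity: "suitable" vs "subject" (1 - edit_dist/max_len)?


Word 1: "suitable" (length 8)
Word 2: "subject" (length 7)
One optimal edit sequence:
  1. keep 's'
  2. keep 'u'
  3. delete 'i'  (+1)
  4. substitute 't' -> 'b'  (+1)
  5. substitute 'a' -> 'j'  (+1)
  6. substitute 'b' -> 'e'  (+1)
  7. substitute 'l' -> 'c'  (+1)
  8. substitute 'e' -> 't'  (+1)
Edit distance = 6
Max length = max(8, 7) = 8
Similarity = 1 - 6/8
= 0.2500


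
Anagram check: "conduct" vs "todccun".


Word 1: "conduct" → sorted: ccdnotu
Word 2: "todccun" → sorted: ccdnotu
Same letters? ccdnotu == ccdnotu
Anagram = Yes


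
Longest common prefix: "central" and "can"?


Word 1: "central"
Word 2: "can"
Comparing from start:
  Pos 0: 'c' == 'c'
  Pos 1: 'e' != 'a' (stop)
LCP = "c" (length 1)


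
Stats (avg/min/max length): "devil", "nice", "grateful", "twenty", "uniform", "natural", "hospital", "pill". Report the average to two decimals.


Lengths: "devil"=5, "nice"=4, "grateful"=8, "twenty"=6, "uniform"=7, "natural"=7, "hospital"=8, "pill"=4
Sum = 49, Count = 8
Average = 49/8 = 6.13
= avg=6.13, min=4, max=8


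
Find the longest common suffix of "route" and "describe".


Word 1: "route"
Word 2: "describe"
Comparing from end:
  Pos -1: 'e' == 'e'
  Pos -2: 't' != 'b' (stop)
LCS = "e" (length 1)


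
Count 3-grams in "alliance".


Word: "alliance" (length 8)
Number of 3-grams = length - 3 + 1 = 8 - 3 + 1
= 6


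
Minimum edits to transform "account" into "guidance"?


Word 1: "account" (length 7)
Word 2: "guidance" (length 8)
One optimal edit sequence (insert/delete/substitute each cost 1):
  1. substitute 'a' -> 'g'  (+1)
  2. substitute 'c' -> 'u'  (+1)
  3. substitute 'c' -> 'i'  (+1)
  4. substitute 'o' -> 'd'  (+1)
  5. substitute 'u' -> 'a'  (+1)
  6. keep 'n'
  7. insert 'c'  (+1)
  8. substitute 't' -> 'e'  (+1)
Total edit operations: 7
Edit distance = 7


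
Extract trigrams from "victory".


Word: "victory" (length 7)
Number of trigrams = 7 - 3 + 1 = 5
  Position 0: "vic"
  Position 1: "ict"
  Position 2: "cto"
  Position 3: "tor"
  Position 4: "ory"
Trigrams = "vic", "ict", "cto", "tor", "ory"


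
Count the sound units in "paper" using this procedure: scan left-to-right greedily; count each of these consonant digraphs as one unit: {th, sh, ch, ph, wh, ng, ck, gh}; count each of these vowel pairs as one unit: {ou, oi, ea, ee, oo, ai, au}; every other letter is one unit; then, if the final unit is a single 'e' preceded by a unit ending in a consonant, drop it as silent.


Word: "paper" (5 letters)
Left-to-right scan:
  (1) 'p' (letter)
  (2) 'a' (letter)
  (3) 'p' (letter)
  (4) 'e' (letter)
  (5) 'r' (letter)
Units from scan: 5
Sound units = 5 units


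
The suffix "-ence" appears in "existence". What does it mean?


Suffix: -ence
Example: existence (exist + -ence)
Meaning = state of


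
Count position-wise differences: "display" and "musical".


Comparing character by character (same length = 7):
  Pos 0: 'd' vs 'm' !=
  Pos 1: 'i' vs 'u' !=
  Pos 2: 's' vs 's' =
  Pos 3: 'p' vs 'i' !=
  Pos 4: 'l' vs 'c' !=
  Pos 5: 'a' vs 'a' =
  Pos 6: 'y' vs 'l' !=
Hamming distance = 5


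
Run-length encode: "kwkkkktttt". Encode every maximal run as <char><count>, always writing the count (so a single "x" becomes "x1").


String: "kwkkkktttt"
Scanning for consecutive runs:
  'k' x 1
  'w' x 1
  'k' x 4
  't' x 4
RLE = "k1w1k4t4"


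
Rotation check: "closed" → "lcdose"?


Word: "closed", Candidate: "lcdose"
Method: check if candidate is substring of word+word
"closedclosed" contains "lcdose"? No
Is rotation = No


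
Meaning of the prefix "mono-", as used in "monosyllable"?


Prefix: mono-
As in: monosyllable -> mono- + syllable
Meaning = one


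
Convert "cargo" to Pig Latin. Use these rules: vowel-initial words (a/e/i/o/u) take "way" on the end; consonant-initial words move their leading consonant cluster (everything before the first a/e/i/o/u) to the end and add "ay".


Word: "cargo"
Starts with consonant(s) → move to end, add 'ay'
Consonant cluster: "c"
Pig Latin = "argocay"


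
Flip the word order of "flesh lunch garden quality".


Original: "flesh lunch garden quality"
Words (1..n): flesh | lunch | garden | quality
Reversed (n..1): quality | garden | lunch | flesh
Result = "quality garden lunch flesh"


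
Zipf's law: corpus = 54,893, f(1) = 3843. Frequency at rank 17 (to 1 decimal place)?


Zipf's law: f(r) = f(1) / r
f(1) = 3843
f(17) = 3843 / 17
= 226.1 occurrences


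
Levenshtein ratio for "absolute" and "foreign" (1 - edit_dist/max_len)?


Word 1: "absolute" (length 8)
Word 2: "foreign" (length 7)
One optimal edit sequence:
  1. delete 'a'  (+1)
  2. substitute 'b' -> 'f'  (+1)
  3. substitute 's' -> 'o'  (+1)
  4. substitute 'o' -> 'r'  (+1)
  5. substitute 'l' -> 'e'  (+1)
  6. substitute 'u' -> 'i'  (+1)
  7. substitute 't' -> 'g'  (+1)
  8. substitute 'e' -> 'n'  (+1)
Edit distance = 8
Max length = max(8, 7) = 8
Similarity = 1 - 8/8
= 0.0000


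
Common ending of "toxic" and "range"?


Word 1: "toxic"
Word 2: "range"
Comparing from end:
  Pos -1: 'c' != 'e' (stop)
LCS = "" (length 0)


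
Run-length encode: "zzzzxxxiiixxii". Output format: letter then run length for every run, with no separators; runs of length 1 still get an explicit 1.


String: "zzzzxxxiiixxii"
Scanning for consecutive runs:
  'z' x 4
  'x' x 3
  'i' x 3
  'x' x 2
  'i' x 2
RLE = "z4x3i3x2i2"


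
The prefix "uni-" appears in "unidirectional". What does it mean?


Prefix: uni-
Example: unidirectional (uni- + directional)
Meaning = one


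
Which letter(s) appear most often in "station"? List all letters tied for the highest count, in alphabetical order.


Word: "station"
Letter counts:
  'a': 1
  'i': 1
  'n': 1
  'o': 1
  's': 1
  't': 2
Maximum count = 2
Most frequent = 't' (2 times each)


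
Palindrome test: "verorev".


Word: "verorev"
Reversed: "verorev"
Forward == Backward? verorev == verorev
Palindrome = Yes


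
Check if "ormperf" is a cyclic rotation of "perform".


Word: "perform", Candidate: "ormperf"
Method: check if candidate is substring of word+word
"performperform" contains "ormperf"? Yes
Is rotation = Yes


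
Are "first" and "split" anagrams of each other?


Word 1: "first" → sorted: first
Word 2: "split" → sorted: ilpst
Same letters? first != ilpst
Anagram = No


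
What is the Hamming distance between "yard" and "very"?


Comparing character by character (same length = 4):
  Pos 0: 'y' vs 'v' !=
  Pos 1: 'a' vs 'e' !=
  Pos 2: 'r' vs 'r' =
  Pos 3: 'd' vs 'y' !=
Hamming distance = 3


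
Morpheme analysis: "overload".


Word: "overload"
Morphemes: over- / load
Each morpheme carries meaning
= 2 morphemes


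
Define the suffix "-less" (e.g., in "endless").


Suffix: -less
Example: endless = end + -less
Meaning = without


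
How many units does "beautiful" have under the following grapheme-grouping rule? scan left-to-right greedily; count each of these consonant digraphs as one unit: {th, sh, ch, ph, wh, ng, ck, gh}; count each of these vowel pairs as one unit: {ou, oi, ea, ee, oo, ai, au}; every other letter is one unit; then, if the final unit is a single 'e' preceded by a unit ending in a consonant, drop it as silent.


Word: "beautiful" (9 letters)
Left-to-right scan:
  (1) 'b' (letter)
  (2) 'ea' (vowel-pair)
  (3) 'u' (letter)
  (4) 't' (letter)
  (5) 'i' (letter)
  (6) 'f' (letter)
  (7) 'u' (letter)
  (8) 'l' (letter)
Units from scan: 8
Sound units = 8 units


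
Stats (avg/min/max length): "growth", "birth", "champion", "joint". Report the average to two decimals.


Lengths: "growth"=6, "birth"=5, "champion"=8, "joint"=5
Sum = 24, Count = 4
Average = 24/4 = 6.00
= avg=6.00, min=5, max=8


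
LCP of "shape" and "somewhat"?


Word 1: "shape"
Word 2: "somewhat"
Comparing from start:
  Pos 0: 's' == 's'
  Pos 1: 'h' != 'o' (stop)
LCP = "s" (length 1)


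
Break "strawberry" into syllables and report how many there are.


Word: "strawberry"
Syllable breakdown: straw · ber · ry
Counting: 3 parts
= 3 syllables


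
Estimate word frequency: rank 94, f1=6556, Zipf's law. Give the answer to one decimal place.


Zipf's law: f(r) = f(1) / r
f(1) = 6556
f(94) = 6556 / 94
= 69.7 occurrences


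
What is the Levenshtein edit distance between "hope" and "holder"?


Word 1: "hope" (length 4)
Word 2: "holder" (length 6)
One optimal edit sequence (insert/delete/substitute each cost 1):
  1. keep 'h'
  2. keep 'o'
  3. insert 'l'  (+1)
  4. substitute 'p' -> 'd'  (+1)
  5. keep 'e'
  6. insert 'r'  (+1)
Total edit operations: 3
Edit distance = 3


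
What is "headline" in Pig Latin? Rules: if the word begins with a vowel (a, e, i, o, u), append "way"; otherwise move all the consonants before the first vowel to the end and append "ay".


Word: "headline"
Starts with consonant(s) → move to end, add 'ay'
Consonant cluster: "h"
Pig Latin = "eadlinehay"


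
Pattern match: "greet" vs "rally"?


Pattern of "greet": [0, 1, 2, 2, 3]
Pattern of "rally": [0, 1, 2, 2, 3]
Patterns match
Same pattern = Yes


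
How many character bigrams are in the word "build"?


Word: "build" (length 5)
Number of 2-grams = length - 2 + 1 = 5 - 2 + 1
= 4


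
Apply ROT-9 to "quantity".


Word: "quantity"
Shift: 9
Each letter → (letter + shift) mod 26:
  'q' (16) + 9 = 25 → 'z'
  'u' (20) + 9 = 3 → 'd'
  'a' (0) + 9 = 9 → 'j'
  'n' (13) + 9 = 22 → 'w'
  't' (19) + 9 = 2 → 'c'
  'i' (8) + 9 = 17 → 'r'
  't' (19) + 9 = 2 → 'c'
  'y' (24) + 9 = 7 → 'h'
Result = "zdjwcrch"


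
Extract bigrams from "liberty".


Word: "liberty" (length 7)
Number of bigrams = 7 - 2 + 1 = 6
  Position 0: "li"
  Position 1: "ib"
  Position 2: "be"
  Position 3: "er"
  Position 4: "rt"
  Position 5: "ty"
Bigrams = "li", "ib", "be", "er", "rt", "ty"


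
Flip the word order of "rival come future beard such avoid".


Original: "rival come future beard such avoid"
Words (1..n): rival | come | future | beard | such | avoid
Reversed (n..1): avoid | such | beard | future | come | rival
Result = "avoid such beard future come rival"


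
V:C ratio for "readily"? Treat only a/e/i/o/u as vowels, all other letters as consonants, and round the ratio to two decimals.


Word: "readily"
Vowels (a,e,i,o,u): 3
Consonants: 4
Ratio = 3/4
= 0.75


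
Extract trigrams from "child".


Word: "child" (length 5)
Number of trigrams = 5 - 3 + 1 = 3
  Position 0: "chi"
  Position 1: "hil"
  Position 2: "ild"
Trigrams = "chi", "hil", "ild"


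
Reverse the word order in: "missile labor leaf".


Original: "missile labor leaf"
Words (1..n): missile | labor | leaf
Reversed (n..1): leaf | labor | missile
Result = "leaf labor missile"


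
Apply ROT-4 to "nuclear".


Word: "nuclear"
Shift: 4
Each letter → (letter + shift) mod 26:
  'n' (13) + 4 = 17 → 'r'
  'u' (20) + 4 = 24 → 'y'
  'c' (2) + 4 = 6 → 'g'
  'l' (11) + 4 = 15 → 'p'
  'e' (4) + 4 = 8 → 'i'
  'a' (0) + 4 = 4 → 'e'
  'r' (17) + 4 = 21 → 'v'
Result = "rygpiev"


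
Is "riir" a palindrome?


Word: "riir"
Reversed: "riir"
Forward == Backward? riir == riir
Palindrome = Yes


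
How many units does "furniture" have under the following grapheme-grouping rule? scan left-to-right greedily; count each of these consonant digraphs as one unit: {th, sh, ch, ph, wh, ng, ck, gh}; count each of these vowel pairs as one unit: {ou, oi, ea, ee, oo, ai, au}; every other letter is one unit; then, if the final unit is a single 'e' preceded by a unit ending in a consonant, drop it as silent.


Word: "furniture" (9 letters)
Left-to-right scan:
  1. 'f' (letter)
  2. 'u' (letter)
  3. 'r' (letter)
  4. 'n' (letter)
  5. 'i' (letter)
  6. 't' (letter)
  7. 'u' (letter)
  8. 'r' (letter)
  9. 'e' (letter)
Units from scan: 9
Final unit is 'e' after a consonant -> drop as silent (-1)
Sound units = 8 units


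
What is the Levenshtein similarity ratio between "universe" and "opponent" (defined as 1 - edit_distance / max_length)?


Word 1: "universe" (length 8)
Word 2: "opponent" (length 8)
One optimal edit sequence:
  1. substitute 'u' -> 'o'  (+1)
  2. substitute 'n' -> 'p'  (+1)
  3. substitute 'i' -> 'p'  (+1)
  4. substitute 'v' -> 'o'  (+1)
  5. substitute 'e' -> 'n'  (+1)
  6. substitute 'r' -> 'e'  (+1)
  7. substitute 's' -> 'n'  (+1)
  8. substitute 'e' -> 't'  (+1)
Edit distance = 8
Max length = max(8, 8) = 8
Similarity = 1 - 8/8
= 0.0000


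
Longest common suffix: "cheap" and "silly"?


Word 1: "cheap"
Word 2: "silly"
Comparing from end:
  Pos -1: 'p' != 'y' (stop)
LCS = "" (length 0)


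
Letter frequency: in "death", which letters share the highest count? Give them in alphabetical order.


Word: "death"
Letter counts:
  'a': 1
  'd': 1
  'e': 1
  'h': 1
  't': 1
Maximum count = 1
Most frequent = 'a', 'd', 'e', 'h', 't' (1 time each)


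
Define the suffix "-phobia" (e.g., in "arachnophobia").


Suffix: -phobia
As in: arachnophobia -> arachno- + -phobia
Meaning = fear of


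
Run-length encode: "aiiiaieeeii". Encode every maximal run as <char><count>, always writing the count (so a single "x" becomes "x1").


String: "aiiiaieeeii"
Scanning for consecutive runs:
  'a' x 1
  'i' x 3
  'a' x 1
  'i' x 1
  'e' x 3
  'i' x 2
RLE = "a1i3a1i1e3i2"


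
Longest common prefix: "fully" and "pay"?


Word 1: "fully"
Word 2: "pay"
Comparing from start:
  Pos 0: 'f' != 'p' (stop)
LCP = "" (length 0)


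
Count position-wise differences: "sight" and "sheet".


Comparing character by character (same length = 5):
  Pos 0: 's' vs 's' =
  Pos 1: 'i' vs 'h' !=
  Pos 2: 'g' vs 'e' !=
  Pos 3: 'h' vs 'e' !=
  Pos 4: 't' vs 't' =
Hamming distance = 3


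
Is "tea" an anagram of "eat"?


Word 1: "eat" → sorted: aet
Word 2: "tea" → sorted: aet
Same letters? aet == aet
Anagram = Yes


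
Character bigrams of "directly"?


Word: "directly" (length 8)
Number of bigrams = 8 - 2 + 1 = 7
  Position 0: "di"
  Position 1: "ir"
  Position 2: "re"
  Position 3: "ec"
  Position 4: "ct"
  Position 5: "tl"
  Position 6: "ly"
Bigrams = "di", "ir", "re", "ec", "ct", "tl", "ly"


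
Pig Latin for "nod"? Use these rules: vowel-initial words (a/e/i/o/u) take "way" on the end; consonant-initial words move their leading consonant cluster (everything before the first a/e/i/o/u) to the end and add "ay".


Word: "nod"
Starts with consonant(s) → move to end, add 'ay'
Consonant cluster: "n"
Pig Latin = "odnay"


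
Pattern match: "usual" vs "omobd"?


Pattern of "usual": [0, 1, 0, 2, 3]
Pattern of "omobd": [0, 1, 0, 2, 3]
Patterns match
Same pattern = Yes


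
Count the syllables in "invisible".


Word: "invisible"
Syllable breakdown: in / vis / i / ble
Counting: 4 parts
= 4 syllables


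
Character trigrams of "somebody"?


Word: "somebody" (length 8)
Number of trigrams = 8 - 3 + 1 = 6
  Position 0: "som"
  Position 1: "ome"
  Position 2: "meb"
  Position 3: "ebo"
  Position 4: "bod"
  Position 5: "ody"
Trigrams = "som", "ome", "meb", "ebo", "bod", "ody"


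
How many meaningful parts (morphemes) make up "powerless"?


Word: "powerless"
Morphemes: power + -less
Each morpheme carries meaning
= 2 morphemes


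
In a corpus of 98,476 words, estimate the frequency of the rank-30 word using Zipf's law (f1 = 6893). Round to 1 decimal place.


Zipf's law: f(r) = f(1) / r
f(1) = 6893
f(30) = 6893 / 30
= 229.8 occurrences


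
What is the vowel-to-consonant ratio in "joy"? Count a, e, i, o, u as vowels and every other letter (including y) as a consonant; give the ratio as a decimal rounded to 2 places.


Word: "joy"
Vowels (a,e,i,o,u): 1
Consonants: 2
Ratio = 1/2
= 0.50


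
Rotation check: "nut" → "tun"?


Word: "nut", Candidate: "tun"
Method: check if candidate is substring of word+word
"nutnut" contains "tun"? No
Is rotation = No


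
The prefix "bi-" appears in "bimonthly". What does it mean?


Prefix: bi-
Example: bimonthly = bi- + monthly
Meaning = two


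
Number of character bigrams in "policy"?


Word: "policy" (length 6)
Number of 2-grams = length - 2 + 1 = 6 - 2 + 1
= 5


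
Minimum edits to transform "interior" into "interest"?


Word 1: "interior" (length 8)
Word 2: "interest" (length 8)
One optimal edit sequence (insert/delete/substitute each cost 1):
  1. keep 'i'
  2. keep 'n'
  3. keep 't'
  4. keep 'e'
  5. keep 'r'
  6. substitute 'i' -> 'e'  (+1)
  7. substitute 'o' -> 's'  (+1)
  8. substitute 'r' -> 't'  (+1)
Total edit operations: 3
Edit distance = 3


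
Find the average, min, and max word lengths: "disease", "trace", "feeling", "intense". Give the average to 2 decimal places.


Lengths: "disease"=7, "trace"=5, "feeling"=7, "intense"=7
Sum = 26, Count = 4
Average = 26/4 = 6.50
= avg=6.50, min=5, max=7


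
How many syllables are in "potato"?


Word: "potato"
Syllable breakdown: po | ta | to
Counting: 3 parts
= 3 syllables


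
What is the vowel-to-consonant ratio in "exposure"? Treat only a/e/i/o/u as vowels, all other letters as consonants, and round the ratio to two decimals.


Word: "exposure"
Vowels (a,e,i,o,u): 4
Consonants: 4
Ratio = 4/4
= 1.00


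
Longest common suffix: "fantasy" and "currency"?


Word 1: "fantasy"
Word 2: "currency"
Comparing from end:
  Pos -1: 'y' == 'y'
  Pos -2: 's' != 'c' (stop)
LCS = "y" (length 1)


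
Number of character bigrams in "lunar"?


Word: "lunar" (length 5)
Number of 2-grams = length - 2 + 1 = 5 - 2 + 1
= 4


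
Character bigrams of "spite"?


Word: "spite" (length 5)
Number of bigrams = 5 - 2 + 1 = 4
  Position 0: "sp"
  Position 1: "pi"
  Position 2: "it"
  Position 3: "te"
Bigrams = "sp", "pi", "it", "te"


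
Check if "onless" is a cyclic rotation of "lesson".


Word: "lesson", Candidate: "onless"
Method: check if candidate is substring of word+word
"lessonlesson" contains "onless"? Yes
Is rotation = Yes


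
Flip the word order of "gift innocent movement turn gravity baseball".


Original: "gift innocent movement turn gravity baseball"
Words (1..n): gift | innocent | movement | turn | gravity | baseball
Reversed (n..1): baseball | gravity | turn | movement | innocent | gift
Result = "baseball gravity turn movement innocent gift"


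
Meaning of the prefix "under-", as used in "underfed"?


Prefix: under-
As in: underfed -> under- + fed
Meaning = insufficient


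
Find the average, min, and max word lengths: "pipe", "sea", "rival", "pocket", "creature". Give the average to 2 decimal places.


Lengths: "pipe"=4, "sea"=3, "rival"=5, "pocket"=6, "creature"=8
Sum = 26, Count = 5
Average = 26/5 = 5.20
= avg=5.20, min=3, max=8


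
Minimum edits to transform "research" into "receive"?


Word 1: "research" (length 8)
Word 2: "receive" (length 7)
One optimal edit sequence (insert/delete/substitute each cost 1):
  1. keep 'r'
  2. keep 'e'
  3. substitute 's' -> 'c'  (+1)
  4. keep 'e'
  5. delete 'a'  (+1)
  6. substitute 'r' -> 'i'  (+1)
  7. substitute 'c' -> 'v'  (+1)
  8. substitute 'h' -> 'e'  (+1)
Total edit operations: 5
Edit distance = 5


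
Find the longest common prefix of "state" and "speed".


Word 1: "state"
Word 2: "speed"
Comparing from start:
  Pos 0: 's' == 's'
  Pos 1: 't' != 'p' (stop)
LCP = "s" (length 1)


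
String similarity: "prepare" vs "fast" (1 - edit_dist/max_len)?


Word 1: "prepare" (length 7)
Word 2: "fast" (length 4)
One optimal edit sequence:
  1. delete 'p'  (+1)
  2. delete 'r'  (+1)
  3. delete 'e'  (+1)
  4. substitute 'p' -> 'f'  (+1)
  5. keep 'a'
  6. substitute 'r' -> 's'  (+1)
  7. substitute 'e' -> 't'  (+1)
Edit distance = 6
Max length = max(7, 4) = 7
Similarity = 1 - 6/7
= 0.1429


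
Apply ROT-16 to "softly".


Word: "softly"
Shift: 16
Each letter → (letter + shift) mod 26:
  's' (18) + 16 = 8 → 'i'
  'o' (14) + 16 = 4 → 'e'
  'f' (5) + 16 = 21 → 'v'
  't' (19) + 16 = 9 → 'j'
  'l' (11) + 16 = 1 → 'b'
  'y' (24) + 16 = 14 → 'o'
Result = "ievjbo"


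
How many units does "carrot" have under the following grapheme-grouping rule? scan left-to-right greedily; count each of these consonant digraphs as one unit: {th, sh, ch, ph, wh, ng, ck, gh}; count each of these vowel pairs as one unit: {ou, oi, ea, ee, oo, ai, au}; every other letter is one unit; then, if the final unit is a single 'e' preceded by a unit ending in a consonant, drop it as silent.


Word: "carrot" (6 letters)
Left-to-right scan:
  (1) 'c' (letter)
  (2) 'a' (letter)
  (3) 'r' (letter)
  (4) 'r' (letter)
  (5) 'o' (letter)
  (6) 't' (letter)
Units from scan: 6
Sound units = 6 units


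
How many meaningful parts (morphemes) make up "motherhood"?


Word: "motherhood"
Morphemes: mother / -hood
Each morpheme carries meaning
= 2 morphemes


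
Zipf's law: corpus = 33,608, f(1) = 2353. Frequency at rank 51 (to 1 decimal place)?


Zipf's law: f(r) = f(1) / r
f(1) = 2353
f(51) = 2353 / 51
= 46.1 occurrences


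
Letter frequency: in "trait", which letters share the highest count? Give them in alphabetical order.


Word: "trait"
Letter counts:
  'a': 1
  'i': 1
  'r': 1
  't': 2
Maximum count = 2
Most frequent = 't' (2 times each)


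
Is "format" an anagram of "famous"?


Word 1: "famous" → sorted: afmosu
Word 2: "format" → sorted: afmort
Same letters? afmosu != afmort
Anagram = No


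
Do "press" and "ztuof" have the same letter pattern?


Pattern of "press": [0, 1, 2, 3, 3]
Pattern of "ztuof": [0, 1, 2, 3, 4]
Patterns do not match
Same pattern = No


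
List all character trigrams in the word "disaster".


Word: "disaster" (length 8)
Number of trigrams = 8 - 3 + 1 = 6
  Position 0: "dis"
  Position 1: "isa"
  Position 2: "sas"
  Position 3: "ast"
  Position 4: "ste"
  Position 5: "ter"
Trigrams = "dis", "isa", "sas", "ast", "ste", "ter"


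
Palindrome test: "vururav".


Word: "vururav"
Reversed: "varuruv"
Forward == Backward? vururav != varuruv
Palindrome = No


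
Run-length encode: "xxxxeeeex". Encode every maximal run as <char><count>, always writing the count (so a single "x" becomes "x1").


String: "xxxxeeeex"
Scanning for consecutive runs:
  'x' x 4
  'e' x 4
  'x' x 1
RLE = "x4e4x1"


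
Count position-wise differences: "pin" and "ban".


Comparing character by character (same length = 3):
  Pos 0: 'p' vs 'b' !=
  Pos 1: 'i' vs 'a' !=
  Pos 2: 'n' vs 'n' =
Hamming distance = 2


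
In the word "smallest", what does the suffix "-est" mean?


Suffix: -est
As in: smallest -> small + -est
Meaning = most


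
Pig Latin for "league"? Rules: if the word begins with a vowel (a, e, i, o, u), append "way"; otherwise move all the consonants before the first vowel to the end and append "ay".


Word: "league"
Starts with consonant(s) → move to end, add 'ay'
Consonant cluster: "l"
Pig Latin = "eaguelay"


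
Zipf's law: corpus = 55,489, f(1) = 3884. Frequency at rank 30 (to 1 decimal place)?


Zipf's law: f(r) = f(1) / r
f(1) = 3884
f(30) = 3884 / 30
= 129.5 occurrences


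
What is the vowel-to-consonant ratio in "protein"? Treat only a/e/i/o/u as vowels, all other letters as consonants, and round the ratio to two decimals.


Word: "protein"
Vowels (a,e,i,o,u): 3
Consonants: 4
Ratio = 3/4
= 0.75


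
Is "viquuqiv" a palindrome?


Word: "viquuqiv"
Reversed: "viquuqiv"
Forward == Backward? viquuqiv == viquuqiv
Palindrome = Yes


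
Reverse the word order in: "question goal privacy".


Original: "question goal privacy"
Words (1..n): question | goal | privacy
Reversed (n..1): privacy | goal | question
Result = "privacy goal question"


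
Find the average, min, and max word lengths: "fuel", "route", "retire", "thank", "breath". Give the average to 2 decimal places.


Lengths: "fuel"=4, "route"=5, "retire"=6, "thank"=5, "breath"=6
Sum = 26, Count = 5
Average = 26/5 = 5.20
= avg=5.20, min=4, max=6


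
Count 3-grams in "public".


Word: "public" (length 6)
Number of 3-grams = length - 3 + 1 = 6 - 3 + 1
= 4


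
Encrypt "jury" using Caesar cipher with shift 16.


Word: "jury"
Shift: 16
Each letter → (letter + shift) mod 26:
  'j' (9) + 16 = 25 → 'z'
  'u' (20) + 16 = 10 → 'k'
  'r' (17) + 16 = 7 → 'h'
  'y' (24) + 16 = 14 → 'o'
Result = "zkho"


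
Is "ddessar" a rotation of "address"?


Word: "address", Candidate: "ddessar"
Method: check if candidate is substring of word+word
"addressaddress" contains "ddessar"? No
Is rotation = No


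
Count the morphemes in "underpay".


Word: "underpay"
Morphemes: under- + pay
Each morpheme carries meaning
= 2 morphemes


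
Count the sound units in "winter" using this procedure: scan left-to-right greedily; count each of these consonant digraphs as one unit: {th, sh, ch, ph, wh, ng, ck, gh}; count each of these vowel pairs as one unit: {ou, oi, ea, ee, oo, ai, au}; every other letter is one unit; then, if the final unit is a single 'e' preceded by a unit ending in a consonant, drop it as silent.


Word: "winter" (6 letters)
Left-to-right scan:
  1. 'w' (letter)
  2. 'i' (letter)
  3. 'n' (letter)
  4. 't' (letter)
  5. 'e' (letter)
  6. 'r' (letter)
Units from scan: 6
Sound units = 6 units


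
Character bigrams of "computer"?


Word: "computer" (length 8)
Number of bigrams = 8 - 2 + 1 = 7
  Position 0: "co"
  Position 1: "om"
  Position 2: "mp"
  Position 3: "pu"
  Position 4: "ut"
  Position 5: "te"
  Position 6: "er"
Bigrams = "co", "om", "mp", "pu", "ut", "te", "er"


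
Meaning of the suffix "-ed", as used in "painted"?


Suffix: -ed
Example: painted = paint + -ed
Meaning = past tense


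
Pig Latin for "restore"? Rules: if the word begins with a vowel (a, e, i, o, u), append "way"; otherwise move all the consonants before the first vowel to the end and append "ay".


Word: "restore"
Starts with consonant(s) → move to end, add 'ay'
Consonant cluster: "r"
Pig Latin = "estoreray"


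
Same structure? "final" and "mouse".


Pattern of "final": [0, 1, 2, 3, 4]
Pattern of "mouse": [0, 1, 2, 3, 4]
Patterns match
Same pattern = Yes


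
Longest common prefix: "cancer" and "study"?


Word 1: "cancer"
Word 2: "study"
Comparing from start:
  Pos 0: 'c' != 's' (stop)
LCP = "" (length 0)


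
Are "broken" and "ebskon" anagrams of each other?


Word 1: "broken" → sorted: beknor
Word 2: "ebskon" → sorted: beknos
Same letters? beknor != beknos
Anagram = No


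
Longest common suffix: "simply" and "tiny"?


Word 1: "simply"
Word 2: "tiny"
Comparing from end:
  Pos -1: 'y' == 'y'
  Pos -2: 'l' != 'n' (stop)
LCS = "y" (length 1)


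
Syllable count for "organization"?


Word: "organization"
Syllable breakdown: or-gan-i-za-tion
Counting: 5 parts
= 5 syllables


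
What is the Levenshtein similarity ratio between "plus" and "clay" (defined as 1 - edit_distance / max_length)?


Word 1: "plus" (length 4)
Word 2: "clay" (length 4)
One optimal edit sequence:
  1. substitute 'p' -> 'c'  (+1)
  2. keep 'l'
  3. substitute 'u' -> 'a'  (+1)
  4. substitute 's' -> 'y'  (+1)
Edit distance = 3
Max length = max(4, 4) = 4
Similarity = 1 - 3/4
= 0.2500


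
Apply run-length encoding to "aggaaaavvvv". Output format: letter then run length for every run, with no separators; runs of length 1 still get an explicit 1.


String: "aggaaaavvvv"
Scanning for consecutive runs:
  'a' x 1
  'g' x 2
  'a' x 4
  'v' x 4
RLE = "a1g2a4v4"


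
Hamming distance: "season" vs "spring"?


Comparing character by character (same length = 6):
  Pos 0: 's' vs 's' =
  Pos 1: 'e' vs 'p' !=
  Pos 2: 'a' vs 'r' !=
  Pos 3: 's' vs 'i' !=
  Pos 4: 'o' vs 'n' !=
  Pos 5: 'n' vs 'g' !=
Hamming distance = 5


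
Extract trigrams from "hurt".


Word: "hurt" (length 4)
Number of trigrams = 4 - 3 + 1 = 2
  Position 0: "hur"
  Position 1: "urt"
Trigrams = "hur", "urt"


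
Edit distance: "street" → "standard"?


Word 1: "street" (length 6)
Word 2: "standard" (length 8)
One optimal edit sequence (insert/delete/substitute each cost 1):
  1. keep 's'
  2. keep 't'
  3. insert 'a'  (+1)
  4. insert 'n'  (+1)
  5. substitute 'r' -> 'd'  (+1)
  6. substitute 'e' -> 'a'  (+1)
  7. substitute 'e' -> 'r'  (+1)
  8. substitute 't' -> 'd'  (+1)
Total edit operations: 6
Edit distance = 6


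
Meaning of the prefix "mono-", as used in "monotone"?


Prefix: mono-
Example: monotone = mono- + tone
Meaning = one
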